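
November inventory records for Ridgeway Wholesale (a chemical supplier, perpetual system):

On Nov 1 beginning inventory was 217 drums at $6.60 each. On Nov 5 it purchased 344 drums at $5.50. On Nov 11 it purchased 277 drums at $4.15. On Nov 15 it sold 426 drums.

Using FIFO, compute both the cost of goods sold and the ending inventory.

Nov 15, 426 sold [FIFO — oldest first]: 217 @ $6.60 + 209 @ $5.50 = $2,581.70
Ending inventory: 135 @ $5.50 + 277 @ $4.15 = $1,892.05

COGS = $2,581.70; ending inventory = $1,892.05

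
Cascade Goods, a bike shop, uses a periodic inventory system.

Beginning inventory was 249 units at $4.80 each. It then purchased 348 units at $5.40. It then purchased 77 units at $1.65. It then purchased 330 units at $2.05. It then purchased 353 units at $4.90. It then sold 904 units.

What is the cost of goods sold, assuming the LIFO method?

Sale 1 (904) [LIFO — newest first]: 353 @ $4.90 + 330 @ $2.05 + 77 @ $1.65 + 144 @ $5.40 = $3,310.85
Ending inventory: 249 @ $4.80 + 204 @ $5.40 = $2,296.80
Check: goods available $5,607.65 = COGS $3,310.85 + ending $2,296.80

COGS = $3,310.85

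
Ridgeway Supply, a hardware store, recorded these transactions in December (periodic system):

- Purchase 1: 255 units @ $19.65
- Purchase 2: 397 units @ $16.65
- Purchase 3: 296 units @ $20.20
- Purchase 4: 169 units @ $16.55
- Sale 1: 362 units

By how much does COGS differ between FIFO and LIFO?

$96.75

FIFO COGS: 255 @ $19.65 + 107 @ $16.65 = $6,792.30
LIFO COGS: 169 @ $16.55 + 193 @ $20.20 = $6,695.55
Difference = |$6,792.30 − $6,695.55| = $96.75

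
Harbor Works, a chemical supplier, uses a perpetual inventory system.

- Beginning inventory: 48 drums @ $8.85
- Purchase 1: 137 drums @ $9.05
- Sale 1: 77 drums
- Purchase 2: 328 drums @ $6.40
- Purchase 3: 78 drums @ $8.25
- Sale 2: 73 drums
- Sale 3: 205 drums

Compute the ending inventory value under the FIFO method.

Ending inventory = $1,654.70

Sale 1 (77) [FIFO — oldest first]: 48 @ $8.85 + 29 @ $9.05 = $687.25
Sale 2 (73) [FIFO — oldest first]: 73 @ $9.05 = $660.65
Sale 3 (205) [FIFO — oldest first]: 35 @ $9.05 + 170 @ $6.40 = $1,404.75
Total COGS = $687.25 + $660.65 + $1,404.75 = $2,752.65
Ending inventory: 158 @ $6.40 + 78 @ $8.25 = $1,654.70
Check: goods available $4,407.35 = COGS $2,752.65 + ending $1,654.70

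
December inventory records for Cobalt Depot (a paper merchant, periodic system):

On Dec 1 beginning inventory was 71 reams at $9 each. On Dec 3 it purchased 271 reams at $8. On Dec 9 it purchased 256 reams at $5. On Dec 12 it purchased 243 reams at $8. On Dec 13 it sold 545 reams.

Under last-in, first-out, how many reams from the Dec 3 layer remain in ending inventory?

225

Dec 13, 545 sold [LIFO — newest first]: 243 @ $8 + 256 @ $5 + 46 @ $8 = $3,592
Ending inventory: 71 @ $9 + 225 @ $8 = $2,439
Check: goods available $6,031 = COGS $3,592 + ending $2,439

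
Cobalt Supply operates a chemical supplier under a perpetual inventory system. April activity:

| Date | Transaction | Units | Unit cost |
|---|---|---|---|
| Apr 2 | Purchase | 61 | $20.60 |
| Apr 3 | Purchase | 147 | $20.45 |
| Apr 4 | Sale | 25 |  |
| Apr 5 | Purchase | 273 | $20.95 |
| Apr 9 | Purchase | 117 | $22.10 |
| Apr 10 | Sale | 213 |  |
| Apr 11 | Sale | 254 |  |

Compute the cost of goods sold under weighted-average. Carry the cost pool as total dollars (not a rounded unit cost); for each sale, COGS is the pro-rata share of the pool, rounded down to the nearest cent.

After Apr 2: 61 on hand, pool $1,256.60 (≈ $20.6000 each)
After Apr 3: 208 on hand, pool $4,262.75 (≈ $20.4940 each)
Apr 4, sell 25: 25/208 × $4,262.75 → $512.34
After Apr 5: 456 on hand, pool $9,469.76 (≈ $20.7670 each)
After Apr 9: 573 on hand, pool $12,055.46 (≈ $21.0392 each)
Apr 10, sell 213: 213/573 × $12,055.46 → $4,481.34
Apr 11, sell 254: 254/360 × $7,574.12 → $5,343.96
Total COGS = $512.34 + $4,481.34 + $5,343.96 = $10,337.64
Ending inventory (cost pool remaining) = $2,230.16

COGS = $10,337.64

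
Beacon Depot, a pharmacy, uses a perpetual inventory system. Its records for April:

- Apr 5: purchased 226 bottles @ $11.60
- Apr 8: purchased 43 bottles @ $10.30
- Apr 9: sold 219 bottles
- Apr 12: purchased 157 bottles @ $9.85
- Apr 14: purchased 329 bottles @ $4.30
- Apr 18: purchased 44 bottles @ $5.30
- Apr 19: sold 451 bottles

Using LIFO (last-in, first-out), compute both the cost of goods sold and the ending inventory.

COGS = $4,900.70; ending inventory = $1,358.15

Apr 9, 219 sold [LIFO — newest first]: 43 @ $10.30 + 176 @ $11.60 = $2,484.50
Apr 19, 451 sold [LIFO — newest first]: 44 @ $5.30 + 329 @ $4.30 + 78 @ $9.85 = $2,416.20
Total COGS = $2,484.50 + $2,416.20 = $4,900.70
Ending inventory: 50 @ $11.60 + 79 @ $9.85 = $1,358.15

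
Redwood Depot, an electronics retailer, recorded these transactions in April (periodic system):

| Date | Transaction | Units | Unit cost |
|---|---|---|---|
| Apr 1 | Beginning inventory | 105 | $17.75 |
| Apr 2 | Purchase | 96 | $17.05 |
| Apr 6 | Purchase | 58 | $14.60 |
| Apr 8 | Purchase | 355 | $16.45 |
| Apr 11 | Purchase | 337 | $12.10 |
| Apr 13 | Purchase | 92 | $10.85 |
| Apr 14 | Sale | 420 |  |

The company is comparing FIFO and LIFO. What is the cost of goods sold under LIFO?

FIFO COGS: 105 @ $17.75 + 96 @ $17.05 + 58 @ $14.60 + 161 @ $16.45 = $6,995.80
LIFO COGS: 92 @ $10.85 + 328 @ $12.10 = $4,967.00

COGS = $4,967.00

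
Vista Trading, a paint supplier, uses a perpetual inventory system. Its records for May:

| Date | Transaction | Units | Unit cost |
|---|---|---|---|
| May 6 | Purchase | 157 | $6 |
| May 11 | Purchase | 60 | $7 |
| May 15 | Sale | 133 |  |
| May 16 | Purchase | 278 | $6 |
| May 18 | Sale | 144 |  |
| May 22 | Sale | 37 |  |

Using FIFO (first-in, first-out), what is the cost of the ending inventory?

Ending inventory = $1,086

May 15, 133 sold [FIFO — oldest first]: 133 @ $6 = $798
May 18, 144 sold [FIFO — oldest first]: 24 @ $6 + 60 @ $7 + 60 @ $6 = $924
May 22, 37 sold [FIFO — oldest first]: 37 @ $6 = $222
Total COGS = $798 + $924 + $222 = $1,944
Ending inventory: 181 @ $6 = $1,086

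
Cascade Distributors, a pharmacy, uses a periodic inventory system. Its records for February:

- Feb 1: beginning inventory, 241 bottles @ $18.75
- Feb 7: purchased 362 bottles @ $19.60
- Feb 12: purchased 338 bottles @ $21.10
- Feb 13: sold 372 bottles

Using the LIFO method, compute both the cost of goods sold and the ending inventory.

COGS = $7,798.20; ending inventory = $10,947.55

Feb 13, 372 sold [LIFO — newest first]: 338 @ $21.10 + 34 @ $19.60 = $7,798.20
Ending inventory: 241 @ $18.75 + 328 @ $19.60 = $10,947.55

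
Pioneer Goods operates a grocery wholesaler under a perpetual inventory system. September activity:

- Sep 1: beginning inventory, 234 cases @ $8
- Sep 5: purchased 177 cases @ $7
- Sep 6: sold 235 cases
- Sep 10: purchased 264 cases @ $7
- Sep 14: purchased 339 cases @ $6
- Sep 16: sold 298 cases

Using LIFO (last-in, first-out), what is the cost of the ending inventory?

Ending inventory = $3,502

Sep 6, 235 sold [LIFO — newest first]: 177 @ $7 + 58 @ $8 = $1,703
Sep 16, 298 sold [LIFO — newest first]: 298 @ $6 = $1,788
Total COGS = $1,703 + $1,788 = $3,491
Ending inventory: 176 @ $8 + 264 @ $7 + 41 @ $6 = $3,502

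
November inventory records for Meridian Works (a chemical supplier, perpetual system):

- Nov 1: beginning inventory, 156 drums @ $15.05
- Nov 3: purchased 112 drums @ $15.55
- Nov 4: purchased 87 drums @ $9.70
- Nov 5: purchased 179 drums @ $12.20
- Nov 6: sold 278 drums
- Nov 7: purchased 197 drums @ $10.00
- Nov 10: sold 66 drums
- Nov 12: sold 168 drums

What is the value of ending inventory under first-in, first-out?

Ending inventory = $2,238.40

Nov 6, 278 sold [FIFO — oldest first]: 156 @ $15.05 + 112 @ $15.55 + 10 @ $9.70 = $4,186.40
Nov 10, 66 sold [FIFO — oldest first]: 66 @ $9.70 = $640.20
Nov 12, 168 sold [FIFO — oldest first]: 11 @ $9.70 + 157 @ $12.20 = $2,022.10
Total COGS = $4,186.40 + $640.20 + $2,022.10 = $6,848.70
Ending inventory: 22 @ $12.20 + 197 @ $10.00 = $2,238.40
Check: goods available $9,087.10 = COGS $6,848.70 + ending $2,238.40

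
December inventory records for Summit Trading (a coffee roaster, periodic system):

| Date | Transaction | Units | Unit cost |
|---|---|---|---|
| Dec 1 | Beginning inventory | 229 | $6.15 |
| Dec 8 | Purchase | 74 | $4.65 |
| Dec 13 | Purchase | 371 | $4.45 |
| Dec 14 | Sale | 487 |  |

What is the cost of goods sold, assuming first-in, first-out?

Dec 14, 487 sold [FIFO — oldest first]: 229 @ $6.15 + 74 @ $4.65 + 184 @ $4.45 = $2,571.25
Ending inventory: 187 @ $4.45 = $832.15

COGS = $2,571.25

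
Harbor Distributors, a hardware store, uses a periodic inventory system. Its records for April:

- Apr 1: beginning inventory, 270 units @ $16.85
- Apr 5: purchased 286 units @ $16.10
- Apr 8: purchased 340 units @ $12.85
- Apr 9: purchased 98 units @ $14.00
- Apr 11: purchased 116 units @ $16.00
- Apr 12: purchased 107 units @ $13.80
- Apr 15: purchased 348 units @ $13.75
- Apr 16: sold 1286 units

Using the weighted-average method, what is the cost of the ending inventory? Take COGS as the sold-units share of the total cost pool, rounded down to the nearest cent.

Apr 16, sell 1286: 1286/1565 × $23,012.70 → $18,910.11
Ending inventory (cost pool remaining) = $4,102.59

Ending inventory = $4,102.59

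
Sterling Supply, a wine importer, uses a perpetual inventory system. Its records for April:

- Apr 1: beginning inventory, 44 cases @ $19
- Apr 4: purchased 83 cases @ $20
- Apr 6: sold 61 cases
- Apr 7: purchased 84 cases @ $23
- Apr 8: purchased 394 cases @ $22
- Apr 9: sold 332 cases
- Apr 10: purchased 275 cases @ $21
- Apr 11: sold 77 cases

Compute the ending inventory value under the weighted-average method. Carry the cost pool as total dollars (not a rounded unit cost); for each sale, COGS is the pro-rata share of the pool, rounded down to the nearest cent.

Ending inventory = $8,765.24

After Apr 1: 44 on hand, pool $836.00 (≈ $19.0000 each)
After Apr 4: 127 on hand, pool $2,496.00 (≈ $19.6535 each)
Apr 6, sell 61: 61/127 × $2,496.00 → $1,198.86
After Apr 7: 150 on hand, pool $3,229.14 (≈ $21.5276 each)
After Apr 8: 544 on hand, pool $11,897.14 (≈ $21.8697 each)
Apr 9, sell 332: 332/544 × $11,897.14 → $7,260.75
After Apr 10: 487 on hand, pool $10,411.39 (≈ $21.3786 each)
Apr 11, sell 77: 77/487 × $10,411.39 → $1,646.15
Total COGS = $1,198.86 + $7,260.75 + $1,646.15 = $10,105.76
Ending inventory (cost pool remaining) = $8,765.24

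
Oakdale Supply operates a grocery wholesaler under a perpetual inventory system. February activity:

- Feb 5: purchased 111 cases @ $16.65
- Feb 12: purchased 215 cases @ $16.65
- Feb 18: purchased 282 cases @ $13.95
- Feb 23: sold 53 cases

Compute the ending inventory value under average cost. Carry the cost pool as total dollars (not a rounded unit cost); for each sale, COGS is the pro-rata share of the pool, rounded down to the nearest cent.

After Feb 5: 111 on hand, pool $1,848.15 (≈ $16.6500 each)
After Feb 12: 326 on hand, pool $5,427.90 (≈ $16.6500 each)
After Feb 18: 608 on hand, pool $9,361.80 (≈ $15.3977 each)
Feb 23, sell 53: 53/608 × $9,361.80 → $816.07
Ending inventory (cost pool remaining) = $8,545.73
Check: goods available $9,361.80 = COGS $816.07 + ending $8,545.73

Ending inventory = $8,545.73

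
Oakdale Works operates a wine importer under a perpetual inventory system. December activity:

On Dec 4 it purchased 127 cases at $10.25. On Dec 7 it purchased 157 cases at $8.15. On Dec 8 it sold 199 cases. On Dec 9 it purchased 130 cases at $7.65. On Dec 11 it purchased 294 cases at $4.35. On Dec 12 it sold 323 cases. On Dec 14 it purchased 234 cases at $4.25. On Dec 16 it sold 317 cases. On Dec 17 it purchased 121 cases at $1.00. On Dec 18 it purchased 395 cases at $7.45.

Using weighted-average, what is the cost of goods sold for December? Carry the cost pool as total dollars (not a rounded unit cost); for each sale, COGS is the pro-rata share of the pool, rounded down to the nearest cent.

COGS = $5,332.34

After Dec 4: 127 on hand, pool $1,301.75 (≈ $10.2500 each)
After Dec 7: 284 on hand, pool $2,581.30 (≈ $9.0891 each)
Dec 8, sell 199: 199/284 × $2,581.30 → $1,808.72
After Dec 9: 215 on hand, pool $1,767.08 (≈ $8.2190 each)
After Dec 11: 509 on hand, pool $3,045.98 (≈ $5.9842 each)
Dec 12, sell 323: 323/509 × $3,045.98 → $1,932.91
After Dec 14: 420 on hand, pool $2,107.57 (≈ $5.0180 each)
Dec 16, sell 317: 317/420 × $2,107.57 → $1,590.71
After Dec 17: 224 on hand, pool $637.86 (≈ $2.8476 each)
After Dec 18: 619 on hand, pool $3,580.61 (≈ $5.7845 each)
Total COGS = $1,808.72 + $1,932.91 + $1,590.71 = $5,332.34
Ending inventory (cost pool remaining) = $3,580.61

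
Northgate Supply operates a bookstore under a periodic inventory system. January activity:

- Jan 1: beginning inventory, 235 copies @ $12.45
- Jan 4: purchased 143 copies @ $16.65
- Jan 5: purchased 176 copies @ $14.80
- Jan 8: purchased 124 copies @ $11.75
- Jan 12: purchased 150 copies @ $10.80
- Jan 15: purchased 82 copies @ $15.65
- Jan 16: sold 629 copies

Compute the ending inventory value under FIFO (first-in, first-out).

Ending inventory = $3,479.05

Jan 16, 629 sold [FIFO — oldest first]: 235 @ $12.45 + 143 @ $16.65 + 176 @ $14.80 + 75 @ $11.75 = $8,792.75
Ending inventory: 49 @ $11.75 + 150 @ $10.80 + 82 @ $15.65 = $3,479.05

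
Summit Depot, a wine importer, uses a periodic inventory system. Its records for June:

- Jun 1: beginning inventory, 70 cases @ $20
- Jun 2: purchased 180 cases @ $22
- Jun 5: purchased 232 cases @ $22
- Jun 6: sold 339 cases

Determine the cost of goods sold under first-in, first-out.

COGS = $7,318

Jun 6, 339 sold [FIFO — oldest first]: 70 @ $20 + 180 @ $22 + 89 @ $22 = $7,318
Ending inventory: 143 @ $22 = $3,146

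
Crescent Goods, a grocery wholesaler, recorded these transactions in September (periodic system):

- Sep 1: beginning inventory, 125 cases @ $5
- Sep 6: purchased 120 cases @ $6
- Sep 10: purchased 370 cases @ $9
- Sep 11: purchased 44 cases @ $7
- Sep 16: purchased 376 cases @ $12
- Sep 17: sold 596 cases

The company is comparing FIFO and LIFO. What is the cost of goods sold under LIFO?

COGS = $6,404

FIFO COGS: 125 @ $5 + 120 @ $6 + 351 @ $9 = $4,504
LIFO COGS: 376 @ $12 + 44 @ $7 + 176 @ $9 = $6,404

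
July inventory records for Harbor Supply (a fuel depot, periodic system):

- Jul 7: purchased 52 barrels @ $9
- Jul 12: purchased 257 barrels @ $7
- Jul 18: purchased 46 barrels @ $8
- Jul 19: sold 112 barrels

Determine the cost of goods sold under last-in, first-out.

Jul 19, 112 sold [LIFO — newest first]: 46 @ $8 + 66 @ $7 = $830
Ending inventory: 52 @ $9 + 191 @ $7 = $1,805
Check: goods available $2,635 = COGS $830 + ending $1,805

COGS = $830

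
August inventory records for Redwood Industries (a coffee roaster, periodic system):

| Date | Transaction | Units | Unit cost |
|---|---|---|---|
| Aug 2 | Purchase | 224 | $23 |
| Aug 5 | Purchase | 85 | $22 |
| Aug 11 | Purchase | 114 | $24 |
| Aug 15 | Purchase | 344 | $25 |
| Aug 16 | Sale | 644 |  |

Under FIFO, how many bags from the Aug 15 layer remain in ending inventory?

123

Aug 16, 644 sold [FIFO — oldest first]: 224 @ $23 + 85 @ $22 + 114 @ $24 + 221 @ $25 = $15,283
Ending inventory: 123 @ $25 = $3,075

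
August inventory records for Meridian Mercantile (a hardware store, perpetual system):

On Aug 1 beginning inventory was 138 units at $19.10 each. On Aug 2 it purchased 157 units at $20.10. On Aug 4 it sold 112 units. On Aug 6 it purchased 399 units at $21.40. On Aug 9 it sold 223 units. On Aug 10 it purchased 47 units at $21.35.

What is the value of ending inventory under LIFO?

Ending inventory = $8,310.15

Aug 4, 112 sold [LIFO — newest first]: 112 @ $20.10 = $2,251.20
Aug 9, 223 sold [LIFO — newest first]: 223 @ $21.40 = $4,772.20
Total COGS = $2,251.20 + $4,772.20 = $7,023.40
Ending inventory: 138 @ $19.10 + 45 @ $20.10 + 176 @ $21.40 + 47 @ $21.35 = $8,310.15
Check: goods available $15,333.55 = COGS $7,023.40 + ending $8,310.15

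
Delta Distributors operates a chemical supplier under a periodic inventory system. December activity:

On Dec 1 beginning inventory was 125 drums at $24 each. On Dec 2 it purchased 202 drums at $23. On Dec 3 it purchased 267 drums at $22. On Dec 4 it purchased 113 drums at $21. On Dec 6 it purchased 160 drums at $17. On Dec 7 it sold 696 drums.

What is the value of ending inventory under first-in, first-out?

Dec 7, 696 sold [FIFO — oldest first]: 125 @ $24 + 202 @ $23 + 267 @ $22 + 102 @ $21 = $15,662
Ending inventory: 11 @ $21 + 160 @ $17 = $2,951

Ending inventory = $2,951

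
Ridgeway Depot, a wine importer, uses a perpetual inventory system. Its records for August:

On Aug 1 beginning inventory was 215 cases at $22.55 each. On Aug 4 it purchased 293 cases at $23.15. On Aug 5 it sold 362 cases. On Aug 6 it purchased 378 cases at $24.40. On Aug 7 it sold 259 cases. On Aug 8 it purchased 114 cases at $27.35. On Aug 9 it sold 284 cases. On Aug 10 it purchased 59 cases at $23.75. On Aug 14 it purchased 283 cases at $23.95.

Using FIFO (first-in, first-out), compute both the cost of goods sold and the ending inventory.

COGS = $21,374.05; ending inventory = $10,777.35

Aug 5, 362 sold [FIFO — oldest first]: 215 @ $22.55 + 147 @ $23.15 = $8,251.30
Aug 7, 259 sold [FIFO — oldest first]: 146 @ $23.15 + 113 @ $24.40 = $6,137.10
Aug 9, 284 sold [FIFO — oldest first]: 265 @ $24.40 + 19 @ $27.35 = $6,985.65
Total COGS = $8,251.30 + $6,137.10 + $6,985.65 = $21,374.05
Ending inventory: 95 @ $27.35 + 59 @ $23.75 + 283 @ $23.95 = $10,777.35
Check: goods available $32,151.40 = COGS $21,374.05 + ending $10,777.35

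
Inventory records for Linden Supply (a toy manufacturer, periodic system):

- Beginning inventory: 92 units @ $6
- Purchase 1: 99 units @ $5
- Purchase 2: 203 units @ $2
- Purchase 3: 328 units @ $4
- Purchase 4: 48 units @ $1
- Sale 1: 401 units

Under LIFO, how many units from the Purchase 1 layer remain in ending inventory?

99

Sale 1 (401) [LIFO — newest first]: 48 @ $1 + 328 @ $4 + 25 @ $2 = $1,410
Ending inventory: 92 @ $6 + 99 @ $5 + 178 @ $2 = $1,403
Check: goods available $2,813 = COGS $1,410 + ending $1,403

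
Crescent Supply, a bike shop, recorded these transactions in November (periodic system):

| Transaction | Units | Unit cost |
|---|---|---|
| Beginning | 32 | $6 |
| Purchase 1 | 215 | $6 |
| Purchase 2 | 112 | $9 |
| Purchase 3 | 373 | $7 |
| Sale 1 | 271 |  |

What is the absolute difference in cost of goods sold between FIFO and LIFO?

FIFO COGS: 32 @ $6 + 215 @ $6 + 24 @ $9 = $1,698
LIFO COGS: 271 @ $7 = $1,897
Difference = |$1,698 − $1,897| = $199

$199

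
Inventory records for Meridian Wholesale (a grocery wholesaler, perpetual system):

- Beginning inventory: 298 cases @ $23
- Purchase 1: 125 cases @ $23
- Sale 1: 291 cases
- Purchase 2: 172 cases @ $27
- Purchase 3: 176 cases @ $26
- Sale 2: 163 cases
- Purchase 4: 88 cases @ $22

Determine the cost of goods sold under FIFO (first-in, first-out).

Sale 1 (291) [FIFO — oldest first]: 291 @ $23 = $6,693
Sale 2 (163) [FIFO — oldest first]: 7 @ $23 + 125 @ $23 + 31 @ $27 = $3,873
Total COGS = $6,693 + $3,873 = $10,566
Ending inventory: 141 @ $27 + 176 @ $26 + 88 @ $22 = $10,319
Check: goods available $20,885 = COGS $10,566 + ending $10,319

COGS = $10,566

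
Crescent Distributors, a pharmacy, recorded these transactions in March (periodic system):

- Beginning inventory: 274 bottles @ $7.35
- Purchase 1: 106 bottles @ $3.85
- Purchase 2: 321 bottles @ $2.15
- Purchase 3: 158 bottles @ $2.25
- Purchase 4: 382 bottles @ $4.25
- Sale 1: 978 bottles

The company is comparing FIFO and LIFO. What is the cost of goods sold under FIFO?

FIFO COGS: 274 @ $7.35 + 106 @ $3.85 + 321 @ $2.15 + 158 @ $2.25 + 119 @ $4.25 = $3,973.40
LIFO COGS: 382 @ $4.25 + 158 @ $2.25 + 321 @ $2.15 + 106 @ $3.85 + 11 @ $7.35 = $3,158.10

COGS = $3,973.40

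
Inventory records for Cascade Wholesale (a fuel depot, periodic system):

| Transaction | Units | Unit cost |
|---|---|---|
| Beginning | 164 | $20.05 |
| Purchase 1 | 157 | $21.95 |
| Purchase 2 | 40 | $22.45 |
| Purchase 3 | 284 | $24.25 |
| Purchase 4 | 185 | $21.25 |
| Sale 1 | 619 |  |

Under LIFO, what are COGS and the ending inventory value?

Sale 1 (619) [LIFO — newest first]: 185 @ $21.25 + 284 @ $24.25 + 40 @ $22.45 + 110 @ $21.95 = $14,130.75
Ending inventory: 164 @ $20.05 + 47 @ $21.95 = $4,319.85
Check: goods available $18,450.60 = COGS $14,130.75 + ending $4,319.85

COGS = $14,130.75; ending inventory = $4,319.85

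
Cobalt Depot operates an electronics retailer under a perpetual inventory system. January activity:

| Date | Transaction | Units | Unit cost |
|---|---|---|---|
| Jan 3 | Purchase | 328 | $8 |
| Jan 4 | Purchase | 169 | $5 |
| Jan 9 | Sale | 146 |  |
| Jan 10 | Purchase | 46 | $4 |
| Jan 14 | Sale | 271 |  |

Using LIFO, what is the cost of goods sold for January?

COGS = $2,645

Jan 9, 146 sold [LIFO — newest first]: 146 @ $5 = $730
Jan 14, 271 sold [LIFO — newest first]: 46 @ $4 + 23 @ $5 + 202 @ $8 = $1,915
Total COGS = $730 + $1,915 = $2,645
Ending inventory: 126 @ $8 = $1,008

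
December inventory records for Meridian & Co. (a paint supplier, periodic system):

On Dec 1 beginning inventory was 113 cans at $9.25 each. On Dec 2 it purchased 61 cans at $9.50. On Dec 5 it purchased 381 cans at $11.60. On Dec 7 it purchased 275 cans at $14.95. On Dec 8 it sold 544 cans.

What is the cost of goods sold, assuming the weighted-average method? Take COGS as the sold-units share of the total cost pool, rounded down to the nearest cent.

COGS = $6,656.20

Dec 8, sell 544: 544/830 × $10,155.60 → $6,656.20
Ending inventory (cost pool remaining) = $3,499.40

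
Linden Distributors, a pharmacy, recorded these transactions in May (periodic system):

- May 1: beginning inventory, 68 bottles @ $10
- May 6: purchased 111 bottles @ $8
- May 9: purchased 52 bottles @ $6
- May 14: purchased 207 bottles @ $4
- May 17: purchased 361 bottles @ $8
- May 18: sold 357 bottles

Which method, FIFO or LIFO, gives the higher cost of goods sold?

LIFO

FIFO COGS: 68 @ $10 + 111 @ $8 + 52 @ $6 + 126 @ $4 = $2,384
LIFO COGS: 357 @ $8 = $2,856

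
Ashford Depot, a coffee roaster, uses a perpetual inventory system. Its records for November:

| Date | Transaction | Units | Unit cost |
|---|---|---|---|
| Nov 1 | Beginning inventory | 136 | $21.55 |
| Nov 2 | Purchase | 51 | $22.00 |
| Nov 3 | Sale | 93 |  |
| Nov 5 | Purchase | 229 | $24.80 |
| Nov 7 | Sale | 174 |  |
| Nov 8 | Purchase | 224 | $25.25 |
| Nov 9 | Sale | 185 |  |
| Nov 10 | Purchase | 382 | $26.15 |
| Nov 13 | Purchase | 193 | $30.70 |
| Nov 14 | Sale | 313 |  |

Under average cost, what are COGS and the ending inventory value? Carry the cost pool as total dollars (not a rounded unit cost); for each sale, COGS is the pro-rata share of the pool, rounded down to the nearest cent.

After Nov 1: 136 on hand, pool $2,930.80 (≈ $21.5500 each)
After Nov 2: 187 on hand, pool $4,052.80 (≈ $21.6727 each)
Nov 3, sell 93: 93/187 × $4,052.80 → $2,015.56
After Nov 5: 323 on hand, pool $7,716.44 (≈ $23.8899 each)
Nov 7, sell 174: 174/323 × $7,716.44 → $4,156.84
After Nov 8: 373 on hand, pool $9,215.60 (≈ $24.7067 each)
Nov 9, sell 185: 185/373 × $9,215.60 → $4,570.73
After Nov 10: 570 on hand, pool $14,634.17 (≈ $25.6740 each)
After Nov 13: 763 on hand, pool $20,559.27 (≈ $26.9453 each)
Nov 14, sell 313: 313/763 × $20,559.27 → $8,433.88
Total COGS = $2,015.56 + $4,156.84 + $4,570.73 + $8,433.88 = $19,177.01
Ending inventory (cost pool remaining) = $12,125.39
Check: goods available $31,302.40 = COGS $19,177.01 + ending $12,125.39

COGS = $19,177.01; ending inventory = $12,125.39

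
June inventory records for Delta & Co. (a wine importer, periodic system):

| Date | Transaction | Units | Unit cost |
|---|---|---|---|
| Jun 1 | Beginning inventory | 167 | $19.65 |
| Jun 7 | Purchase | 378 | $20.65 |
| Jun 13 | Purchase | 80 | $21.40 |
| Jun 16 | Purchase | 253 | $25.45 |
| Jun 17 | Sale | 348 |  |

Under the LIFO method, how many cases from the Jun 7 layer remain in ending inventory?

363

Jun 17, 348 sold [LIFO — newest first]: 253 @ $25.45 + 80 @ $21.40 + 15 @ $20.65 = $8,460.60
Ending inventory: 167 @ $19.65 + 363 @ $20.65 = $10,777.50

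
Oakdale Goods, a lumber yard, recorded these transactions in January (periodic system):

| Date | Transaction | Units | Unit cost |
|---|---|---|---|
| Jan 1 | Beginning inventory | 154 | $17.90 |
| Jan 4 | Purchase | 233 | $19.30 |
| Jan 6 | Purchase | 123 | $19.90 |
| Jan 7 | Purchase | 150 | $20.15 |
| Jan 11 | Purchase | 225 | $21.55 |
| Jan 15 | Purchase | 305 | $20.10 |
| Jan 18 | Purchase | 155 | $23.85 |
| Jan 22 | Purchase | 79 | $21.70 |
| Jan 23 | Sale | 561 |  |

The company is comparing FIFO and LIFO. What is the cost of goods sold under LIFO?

FIFO COGS: 154 @ $17.90 + 233 @ $19.30 + 123 @ $19.90 + 51 @ $20.15 = $10,728.85
LIFO COGS: 79 @ $21.70 + 155 @ $23.85 + 305 @ $20.10 + 22 @ $21.55 = $12,015.65

COGS = $12,015.65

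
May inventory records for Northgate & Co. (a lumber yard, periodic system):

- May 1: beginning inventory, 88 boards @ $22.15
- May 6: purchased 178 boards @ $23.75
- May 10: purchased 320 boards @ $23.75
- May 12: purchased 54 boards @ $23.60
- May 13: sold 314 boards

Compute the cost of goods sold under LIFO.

May 13, 314 sold [LIFO — newest first]: 54 @ $23.60 + 260 @ $23.75 = $7,449.40
Ending inventory: 88 @ $22.15 + 178 @ $23.75 + 60 @ $23.75 = $7,601.70

COGS = $7,449.40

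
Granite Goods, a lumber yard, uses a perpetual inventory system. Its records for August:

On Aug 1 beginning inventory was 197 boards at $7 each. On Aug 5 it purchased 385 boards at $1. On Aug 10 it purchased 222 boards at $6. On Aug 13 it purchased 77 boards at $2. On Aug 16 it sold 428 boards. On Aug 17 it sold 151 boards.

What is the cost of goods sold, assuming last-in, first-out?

Aug 16, 428 sold [LIFO — newest first]: 77 @ $2 + 222 @ $6 + 129 @ $1 = $1,615
Aug 17, 151 sold [LIFO — newest first]: 151 @ $1 = $151
Total COGS = $1,615 + $151 = $1,766
Ending inventory: 197 @ $7 + 105 @ $1 = $1,484
Check: goods available $3,250 = COGS $1,766 + ending $1,484

COGS = $1,766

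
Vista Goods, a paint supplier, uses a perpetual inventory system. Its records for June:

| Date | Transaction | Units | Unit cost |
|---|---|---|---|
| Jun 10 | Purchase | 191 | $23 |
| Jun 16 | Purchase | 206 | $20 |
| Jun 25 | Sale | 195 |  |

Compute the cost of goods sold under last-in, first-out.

Jun 25, 195 sold [LIFO — newest first]: 195 @ $20 = $3,900
Ending inventory: 191 @ $23 + 11 @ $20 = $4,613

COGS = $3,900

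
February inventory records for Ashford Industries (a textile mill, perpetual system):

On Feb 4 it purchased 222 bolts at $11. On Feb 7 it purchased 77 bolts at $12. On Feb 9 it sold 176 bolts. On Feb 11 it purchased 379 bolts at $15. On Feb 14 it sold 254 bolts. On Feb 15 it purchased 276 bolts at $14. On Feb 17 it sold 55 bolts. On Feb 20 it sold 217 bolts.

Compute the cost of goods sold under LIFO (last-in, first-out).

Feb 9, 176 sold [LIFO — newest first]: 77 @ $12 + 99 @ $11 = $2,013
Feb 14, 254 sold [LIFO — newest first]: 254 @ $15 = $3,810
Feb 17, 55 sold [LIFO — newest first]: 55 @ $14 = $770
Feb 20, 217 sold [LIFO — newest first]: 217 @ $14 = $3,038
Total COGS = $2,013 + $3,810 + $770 + $3,038 = $9,631
Ending inventory: 123 @ $11 + 125 @ $15 + 4 @ $14 = $3,284
Check: goods available $12,915 = COGS $9,631 + ending $3,284

COGS = $9,631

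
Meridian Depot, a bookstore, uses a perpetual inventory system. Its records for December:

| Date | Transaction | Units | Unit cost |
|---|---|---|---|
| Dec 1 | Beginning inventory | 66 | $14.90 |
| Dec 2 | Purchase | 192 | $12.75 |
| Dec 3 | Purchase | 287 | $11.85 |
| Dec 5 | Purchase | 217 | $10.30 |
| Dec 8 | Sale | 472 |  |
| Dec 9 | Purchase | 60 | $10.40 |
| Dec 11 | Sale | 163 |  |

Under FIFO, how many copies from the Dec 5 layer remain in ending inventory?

127

Dec 8, 472 sold [FIFO — oldest first]: 66 @ $14.90 + 192 @ $12.75 + 214 @ $11.85 = $5,967.30
Dec 11, 163 sold [FIFO — oldest first]: 73 @ $11.85 + 90 @ $10.30 = $1,792.05
Total COGS = $5,967.30 + $1,792.05 = $7,759.35
Ending inventory: 127 @ $10.30 + 60 @ $10.40 = $1,932.10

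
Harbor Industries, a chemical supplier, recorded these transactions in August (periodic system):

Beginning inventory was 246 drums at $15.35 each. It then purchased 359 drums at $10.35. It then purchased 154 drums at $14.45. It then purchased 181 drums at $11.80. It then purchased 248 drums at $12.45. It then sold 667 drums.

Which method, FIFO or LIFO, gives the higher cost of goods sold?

FIFO COGS: 246 @ $15.35 + 359 @ $10.35 + 62 @ $14.45 = $8,387.65
LIFO COGS: 248 @ $12.45 + 181 @ $11.80 + 154 @ $14.45 + 84 @ $10.35 = $8,318.10

FIFO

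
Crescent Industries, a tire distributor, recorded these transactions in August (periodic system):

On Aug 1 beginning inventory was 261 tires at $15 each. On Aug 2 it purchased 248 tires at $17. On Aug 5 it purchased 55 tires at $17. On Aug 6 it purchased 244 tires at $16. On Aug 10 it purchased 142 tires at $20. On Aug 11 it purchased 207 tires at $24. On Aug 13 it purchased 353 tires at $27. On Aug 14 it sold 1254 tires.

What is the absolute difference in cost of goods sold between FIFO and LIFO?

$3,072

FIFO COGS: 261 @ $15 + 248 @ $17 + 55 @ $17 + 244 @ $16 + 142 @ $20 + 207 @ $24 + 97 @ $27 = $23,397
LIFO COGS: 353 @ $27 + 207 @ $24 + 142 @ $20 + 244 @ $16 + 55 @ $17 + 248 @ $17 + 5 @ $15 = $26,469
Difference = |$23,397 − $26,469| = $3,072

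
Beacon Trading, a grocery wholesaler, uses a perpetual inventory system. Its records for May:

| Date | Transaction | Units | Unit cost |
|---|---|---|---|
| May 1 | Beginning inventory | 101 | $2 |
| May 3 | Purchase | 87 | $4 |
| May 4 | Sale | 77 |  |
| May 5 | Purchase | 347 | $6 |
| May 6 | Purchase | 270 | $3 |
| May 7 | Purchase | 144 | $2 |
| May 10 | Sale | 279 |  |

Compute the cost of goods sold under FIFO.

May 4, 77 sold [FIFO — oldest first]: 77 @ $2 = $154
May 10, 279 sold [FIFO — oldest first]: 24 @ $2 + 87 @ $4 + 168 @ $6 = $1,404
Total COGS = $154 + $1,404 = $1,558
Ending inventory: 179 @ $6 + 270 @ $3 + 144 @ $2 = $2,172
Check: goods available $3,730 = COGS $1,558 + ending $2,172

COGS = $1,558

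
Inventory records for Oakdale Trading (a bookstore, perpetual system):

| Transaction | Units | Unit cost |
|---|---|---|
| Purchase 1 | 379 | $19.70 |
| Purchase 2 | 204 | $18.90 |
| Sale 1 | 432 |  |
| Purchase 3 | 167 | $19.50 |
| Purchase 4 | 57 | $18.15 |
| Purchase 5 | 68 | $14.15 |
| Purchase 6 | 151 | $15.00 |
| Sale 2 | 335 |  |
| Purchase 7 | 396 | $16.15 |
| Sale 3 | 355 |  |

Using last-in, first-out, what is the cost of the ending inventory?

Sale 1 (432) [LIFO — newest first]: 204 @ $18.90 + 228 @ $19.70 = $8,347.20
Sale 2 (335) [LIFO — newest first]: 151 @ $15.00 + 68 @ $14.15 + 57 @ $18.15 + 59 @ $19.50 = $5,412.25
Sale 3 (355) [LIFO — newest first]: 355 @ $16.15 = $5,733.25
Total COGS = $8,347.20 + $5,412.25 + $5,733.25 = $19,492.70
Ending inventory: 151 @ $19.70 + 108 @ $19.50 + 41 @ $16.15 = $5,742.85

Ending inventory = $5,742.85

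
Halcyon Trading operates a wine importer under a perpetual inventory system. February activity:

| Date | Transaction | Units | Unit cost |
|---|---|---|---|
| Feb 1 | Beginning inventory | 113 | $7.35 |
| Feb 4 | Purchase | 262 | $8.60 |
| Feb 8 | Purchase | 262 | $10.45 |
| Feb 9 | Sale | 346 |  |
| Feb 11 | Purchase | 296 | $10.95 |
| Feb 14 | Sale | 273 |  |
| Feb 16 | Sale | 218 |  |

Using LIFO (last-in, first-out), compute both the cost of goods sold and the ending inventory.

COGS = $8,357.25; ending inventory = $705.60

Feb 9, 346 sold [LIFO — newest first]: 262 @ $10.45 + 84 @ $8.60 = $3,460.30
Feb 14, 273 sold [LIFO — newest first]: 273 @ $10.95 = $2,989.35
Feb 16, 218 sold [LIFO — newest first]: 23 @ $10.95 + 178 @ $8.60 + 17 @ $7.35 = $1,907.60
Total COGS = $3,460.30 + $2,989.35 + $1,907.60 = $8,357.25
Ending inventory: 96 @ $7.35 = $705.60
Check: goods available $9,062.85 = COGS $8,357.25 + ending $705.60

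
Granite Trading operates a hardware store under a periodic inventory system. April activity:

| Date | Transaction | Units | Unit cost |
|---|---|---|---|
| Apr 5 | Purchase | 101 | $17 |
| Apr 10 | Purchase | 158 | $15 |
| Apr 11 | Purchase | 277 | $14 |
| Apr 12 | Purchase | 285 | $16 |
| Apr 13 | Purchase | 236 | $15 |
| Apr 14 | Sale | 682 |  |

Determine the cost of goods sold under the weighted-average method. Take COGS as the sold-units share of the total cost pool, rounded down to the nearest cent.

COGS = $10,365.49

Apr 14, sell 682: 682/1057 × $16,065.00 → $10,365.49
Ending inventory (cost pool remaining) = $5,699.51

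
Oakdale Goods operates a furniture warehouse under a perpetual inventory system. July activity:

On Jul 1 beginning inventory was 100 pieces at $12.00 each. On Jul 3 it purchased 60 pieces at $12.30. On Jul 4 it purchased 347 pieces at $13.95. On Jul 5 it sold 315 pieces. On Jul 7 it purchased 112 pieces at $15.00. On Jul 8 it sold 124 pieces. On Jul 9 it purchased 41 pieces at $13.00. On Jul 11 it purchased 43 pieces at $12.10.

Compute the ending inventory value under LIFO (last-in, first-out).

Jul 5, 315 sold [LIFO — newest first]: 315 @ $13.95 = $4,394.25
Jul 8, 124 sold [LIFO — newest first]: 112 @ $15.00 + 12 @ $13.95 = $1,847.40
Total COGS = $4,394.25 + $1,847.40 = $6,241.65
Ending inventory: 100 @ $12.00 + 60 @ $12.30 + 20 @ $13.95 + 41 @ $13.00 + 43 @ $12.10 = $3,270.30

Ending inventory = $3,270.30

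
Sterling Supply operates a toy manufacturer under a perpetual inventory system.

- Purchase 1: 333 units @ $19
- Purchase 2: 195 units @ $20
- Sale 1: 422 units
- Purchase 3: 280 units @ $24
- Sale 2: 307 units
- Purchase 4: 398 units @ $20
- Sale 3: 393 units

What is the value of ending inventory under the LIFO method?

Sale 1 (422) [LIFO — newest first]: 195 @ $20 + 227 @ $19 = $8,213
Sale 2 (307) [LIFO — newest first]: 280 @ $24 + 27 @ $19 = $7,233
Sale 3 (393) [LIFO — newest first]: 393 @ $20 = $7,860
Total COGS = $8,213 + $7,233 + $7,860 = $23,306
Ending inventory: 79 @ $19 + 5 @ $20 = $1,601

Ending inventory = $1,601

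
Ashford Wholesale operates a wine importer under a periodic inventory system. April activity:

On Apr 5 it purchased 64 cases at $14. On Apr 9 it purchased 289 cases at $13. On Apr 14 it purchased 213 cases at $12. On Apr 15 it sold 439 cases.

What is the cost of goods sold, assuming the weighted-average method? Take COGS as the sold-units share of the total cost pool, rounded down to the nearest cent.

Apr 15, sell 439: 439/566 × $7,209.00 → $5,591.43
Ending inventory (cost pool remaining) = $1,617.57

COGS = $5,591.43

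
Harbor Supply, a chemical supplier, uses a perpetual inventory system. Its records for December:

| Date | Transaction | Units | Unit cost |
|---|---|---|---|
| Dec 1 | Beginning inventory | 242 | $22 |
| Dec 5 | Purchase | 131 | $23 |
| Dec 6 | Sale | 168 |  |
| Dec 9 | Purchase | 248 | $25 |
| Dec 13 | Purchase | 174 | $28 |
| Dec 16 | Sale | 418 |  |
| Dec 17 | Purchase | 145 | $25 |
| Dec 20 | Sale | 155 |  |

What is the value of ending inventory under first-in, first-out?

Ending inventory = $5,137

Dec 6, 168 sold [FIFO — oldest first]: 168 @ $22 = $3,696
Dec 16, 418 sold [FIFO — oldest first]: 74 @ $22 + 131 @ $23 + 213 @ $25 = $9,966
Dec 20, 155 sold [FIFO — oldest first]: 35 @ $25 + 120 @ $28 = $4,235
Total COGS = $3,696 + $9,966 + $4,235 = $17,897
Ending inventory: 54 @ $28 + 145 @ $25 = $5,137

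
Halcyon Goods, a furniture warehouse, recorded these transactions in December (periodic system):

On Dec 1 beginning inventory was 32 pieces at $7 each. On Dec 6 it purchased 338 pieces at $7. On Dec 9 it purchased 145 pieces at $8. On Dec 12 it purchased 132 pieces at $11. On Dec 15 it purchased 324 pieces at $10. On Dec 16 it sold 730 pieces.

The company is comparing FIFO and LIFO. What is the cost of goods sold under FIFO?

COGS = $6,032

FIFO COGS: 32 @ $7 + 338 @ $7 + 145 @ $8 + 132 @ $11 + 83 @ $10 = $6,032
LIFO COGS: 324 @ $10 + 132 @ $11 + 145 @ $8 + 129 @ $7 = $6,755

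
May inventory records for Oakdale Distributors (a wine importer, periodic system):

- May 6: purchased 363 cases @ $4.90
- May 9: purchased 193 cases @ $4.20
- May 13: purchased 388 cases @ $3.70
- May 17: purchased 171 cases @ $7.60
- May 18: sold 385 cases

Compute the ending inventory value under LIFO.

May 18, 385 sold [LIFO — newest first]: 171 @ $7.60 + 214 @ $3.70 = $2,091.40
Ending inventory: 363 @ $4.90 + 193 @ $4.20 + 174 @ $3.70 = $3,233.10
Check: goods available $5,324.50 = COGS $2,091.40 + ending $3,233.10

Ending inventory = $3,233.10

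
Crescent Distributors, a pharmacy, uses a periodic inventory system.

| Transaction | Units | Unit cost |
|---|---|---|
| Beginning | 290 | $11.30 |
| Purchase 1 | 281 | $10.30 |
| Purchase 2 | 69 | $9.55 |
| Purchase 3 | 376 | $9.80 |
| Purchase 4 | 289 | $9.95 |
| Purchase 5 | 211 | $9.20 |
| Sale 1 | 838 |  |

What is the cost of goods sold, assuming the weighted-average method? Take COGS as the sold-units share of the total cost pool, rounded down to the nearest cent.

Sale 1, sell 838: 838/1516 × $15,331.80 → $8,474.96
Ending inventory (cost pool remaining) = $6,856.84

COGS = $8,474.96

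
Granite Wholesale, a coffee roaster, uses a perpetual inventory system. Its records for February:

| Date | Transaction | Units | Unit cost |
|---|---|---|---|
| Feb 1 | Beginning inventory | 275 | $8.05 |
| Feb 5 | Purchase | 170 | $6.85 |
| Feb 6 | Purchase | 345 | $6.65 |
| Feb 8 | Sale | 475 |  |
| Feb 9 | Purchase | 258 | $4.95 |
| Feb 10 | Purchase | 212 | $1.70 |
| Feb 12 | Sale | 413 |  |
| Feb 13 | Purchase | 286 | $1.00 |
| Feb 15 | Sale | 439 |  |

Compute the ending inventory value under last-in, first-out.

Feb 8, 475 sold [LIFO — newest first]: 345 @ $6.65 + 130 @ $6.85 = $3,184.75
Feb 12, 413 sold [LIFO — newest first]: 212 @ $1.70 + 201 @ $4.95 = $1,355.35
Feb 15, 439 sold [LIFO — newest first]: 286 @ $1.00 + 57 @ $4.95 + 40 @ $6.85 + 56 @ $8.05 = $1,292.95
Total COGS = $3,184.75 + $1,355.35 + $1,292.95 = $5,833.05
Ending inventory: 219 @ $8.05 = $1,762.95

Ending inventory = $1,762.95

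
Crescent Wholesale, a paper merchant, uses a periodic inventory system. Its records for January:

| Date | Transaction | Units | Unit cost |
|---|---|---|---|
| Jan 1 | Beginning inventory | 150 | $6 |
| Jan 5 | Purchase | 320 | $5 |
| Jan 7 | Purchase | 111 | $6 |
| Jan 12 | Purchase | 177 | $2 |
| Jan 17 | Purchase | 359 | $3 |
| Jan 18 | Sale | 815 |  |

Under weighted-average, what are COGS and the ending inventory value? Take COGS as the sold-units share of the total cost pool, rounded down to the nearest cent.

COGS = $3,354.12; ending inventory = $1,242.88

Jan 18, sell 815: 815/1117 × $4,597.00 → $3,354.12
Ending inventory (cost pool remaining) = $1,242.88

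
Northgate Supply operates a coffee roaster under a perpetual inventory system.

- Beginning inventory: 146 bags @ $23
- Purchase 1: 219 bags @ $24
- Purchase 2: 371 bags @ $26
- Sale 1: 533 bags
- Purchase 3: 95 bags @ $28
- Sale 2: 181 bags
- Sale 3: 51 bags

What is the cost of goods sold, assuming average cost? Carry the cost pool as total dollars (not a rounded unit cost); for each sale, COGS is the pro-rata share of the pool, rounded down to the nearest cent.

After Beginning: 146 on hand, pool $3,358.00 (≈ $23.0000 each)
After Purchase 1: 365 on hand, pool $8,614.00 (≈ $23.6000 each)
After Purchase 2: 736 on hand, pool $18,260.00 (≈ $24.8098 each)
Sale 1, sell 533: 533/736 × $18,260.00 → $13,223.61
After Purchase 3: 298 on hand, pool $7,696.39 (≈ $25.8268 each)
Sale 2, sell 181: 181/298 × $7,696.39 → $4,674.65
Sale 3, sell 51: 51/117 × $3,021.74 → $1,317.16
Total COGS = $13,223.61 + $4,674.65 + $1,317.16 = $19,215.42
Ending inventory (cost pool remaining) = $1,704.58
Check: goods available $20,920.00 = COGS $19,215.42 + ending $1,704.58

COGS = $19,215.42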